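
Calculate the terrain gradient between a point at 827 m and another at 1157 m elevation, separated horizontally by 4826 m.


gradient = (1157 - 827) / 4826 = 330 / 4826 = 0.0684

0.0684


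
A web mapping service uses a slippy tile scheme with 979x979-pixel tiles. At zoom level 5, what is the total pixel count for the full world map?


tiles per axis = 2^5 = 32
total tiles = 32^2 = 1024
pixels per axis = 32 * 979 = 31328
total pixels = 31328^2 = 981443584

981443584 pixels


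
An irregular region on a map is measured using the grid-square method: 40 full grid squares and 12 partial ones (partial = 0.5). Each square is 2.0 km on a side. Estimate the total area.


effective squares = 40 + 12 * 0.5 = 46.0
area = 46.0 * 4.0 = 184.0 km^2

184.0 km^2


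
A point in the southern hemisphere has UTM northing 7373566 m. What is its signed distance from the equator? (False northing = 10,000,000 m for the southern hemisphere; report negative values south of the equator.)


For southern: actual = 7373566 - 10000000 = -2626434 m

-2626434 m


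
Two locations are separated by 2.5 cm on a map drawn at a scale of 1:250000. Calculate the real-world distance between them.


ground = 2.5 cm * 250000 / 100 = 6250.0 m = 6.25 km

6.25 km


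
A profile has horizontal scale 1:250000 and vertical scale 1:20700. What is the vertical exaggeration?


VE = horizontal_scale / vertical_scale = 250000 / 20700 ≈ 12.1

12.1x


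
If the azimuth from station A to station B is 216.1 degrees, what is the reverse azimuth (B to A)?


back azimuth = (216.1 + 180) mod 360 = 36.1 degrees

36.1 degrees


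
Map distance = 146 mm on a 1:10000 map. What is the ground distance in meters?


ground = 146 mm * 10000 / 1000 = 1460.0 m

1460.0 m


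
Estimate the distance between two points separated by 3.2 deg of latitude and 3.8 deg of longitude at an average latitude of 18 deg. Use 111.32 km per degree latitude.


dlat_km = 3.2 * 111.32 = 356.224
dlon_km = 3.8 * 111.32 * cos(18) ≈ 402.312
dist = sqrt(356.224^2 + 402.312^2) ≈ 537.4 km

537.4 km


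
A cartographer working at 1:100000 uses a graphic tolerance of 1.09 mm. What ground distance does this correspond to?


ground = 1.09 mm * 100000 / 1000 = 109.0 m

109.0 m


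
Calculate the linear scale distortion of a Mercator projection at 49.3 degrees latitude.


SF = 1 / cos(49.3) = 1 / 0.652098 = 1.534

1.534


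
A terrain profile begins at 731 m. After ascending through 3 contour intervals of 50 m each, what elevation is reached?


elevation = 731 + 3 * 50 = 881 m

881 m


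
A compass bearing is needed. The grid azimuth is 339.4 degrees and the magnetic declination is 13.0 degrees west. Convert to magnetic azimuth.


magnetic azimuth = grid azimuth - declination (east +ve)
mag_az = 339.4 - -13.0 = 352.4 degrees

352.4 degrees


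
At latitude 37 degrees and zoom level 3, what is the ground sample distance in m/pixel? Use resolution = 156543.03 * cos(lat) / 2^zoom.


res = 156543.03 * cos(37) / 2^3 = 156543.03 * 0.79863551 / 8 = 15627.6 m/pixel

15627.6 m/pixel


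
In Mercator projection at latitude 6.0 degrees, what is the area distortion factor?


area_distortion = 1/cos^2(6.0) = 1.011

1.011


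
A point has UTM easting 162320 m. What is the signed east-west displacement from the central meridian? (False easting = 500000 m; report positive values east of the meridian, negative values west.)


displacement = 162320 - 500000 = -337680 m

-337680 m


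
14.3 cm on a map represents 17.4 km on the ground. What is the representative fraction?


ground = 17.4 km = 1740000 cm; RF denominator = ground / map = 1740000 / 14.3 ≈ 121678; RF = 1:121678

1:121678


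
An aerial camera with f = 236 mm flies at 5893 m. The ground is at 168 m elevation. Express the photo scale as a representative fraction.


scale = f / (H - h) = 236 mm / 5725 m = 236 / 5725000 = 1:24258

1:24258


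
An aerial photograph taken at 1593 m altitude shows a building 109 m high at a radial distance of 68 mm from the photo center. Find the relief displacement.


d = h * r / H = 109 * 68 / 1593 = 4.65 mm

4.65 mm


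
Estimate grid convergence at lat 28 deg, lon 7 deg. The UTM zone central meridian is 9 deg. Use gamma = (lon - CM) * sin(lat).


gamma = (7 - 9) * sin(28) = -2 * 0.469472 = -0.939 degrees

-0.939 degrees


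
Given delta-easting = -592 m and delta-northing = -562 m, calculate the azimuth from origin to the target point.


az = atan2(-592, -562) = -133.5 deg
adjusted to 0-360: 226.5 degrees

226.5 degrees


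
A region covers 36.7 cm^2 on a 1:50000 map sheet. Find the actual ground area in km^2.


ground_area = 36.7 * (50000/100)^2 = 9175000.0 m^2 = 9.175 km^2

9.175 km^2


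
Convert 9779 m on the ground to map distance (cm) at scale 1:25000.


map_cm = 9779 * 100 / 25000 = 39.116 cm ≈ 39.12 cm

39.12 cm


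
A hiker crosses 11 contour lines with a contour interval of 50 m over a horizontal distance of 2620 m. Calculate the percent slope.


elevation change = 11 * 50 = 550 m
slope = 550 / 2620 * 100 = 21.0%

21.0%


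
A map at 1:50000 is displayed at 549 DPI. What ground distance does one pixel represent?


pixel_cm = 2.54 / 549 ≈ 0.004627 cm
ground = pixel_cm * 50000 / 100 = 2.54 * 50000 / (549 * 100) = 127000 / 54900 ≈ 2.31 m

2.31 m


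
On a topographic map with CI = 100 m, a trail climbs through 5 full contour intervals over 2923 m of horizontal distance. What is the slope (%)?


elevation change = 5 * 100 = 500 m
slope = 500 / 2923 * 100 = 17.1%

17.1%


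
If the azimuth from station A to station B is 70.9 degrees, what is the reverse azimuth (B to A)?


back azimuth = (70.9 + 180) mod 360 = 250.9 degrees

250.9 degrees


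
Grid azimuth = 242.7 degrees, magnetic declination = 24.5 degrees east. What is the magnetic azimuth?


magnetic azimuth = grid azimuth - declination (east +ve)
mag_az = 242.7 - 24.5 = 218.2 degrees

218.2 degrees


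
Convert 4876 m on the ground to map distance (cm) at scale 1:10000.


map_cm = 4876 * 100 / 10000 = 48.76 cm

48.76 cm


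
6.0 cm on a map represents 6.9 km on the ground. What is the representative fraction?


ground = 6.9 km = 690000 cm; RF denominator = ground / map = 690000 / 6.0 = 115000; RF = 1:115000

1:115000


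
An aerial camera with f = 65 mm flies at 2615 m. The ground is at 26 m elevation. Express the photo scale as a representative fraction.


scale = f / (H - h) = 65 mm / 2589 m = 65 / 2589000 = 1:39831

1:39831


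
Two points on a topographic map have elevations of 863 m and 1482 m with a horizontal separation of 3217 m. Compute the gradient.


gradient = (1482 - 863) / 3217 = 619 / 3217 = 0.1924

0.1924


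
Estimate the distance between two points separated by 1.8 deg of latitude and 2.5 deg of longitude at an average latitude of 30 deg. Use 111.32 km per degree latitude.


dlat_km = 1.8 * 111.32 = 200.376
dlon_km = 2.5 * 111.32 * cos(30) ≈ 241.015
dist = sqrt(200.376^2 + 241.015^2) ≈ 313.4 km

313.4 km


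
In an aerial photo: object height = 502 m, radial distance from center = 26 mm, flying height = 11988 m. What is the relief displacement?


d = h * r / H = 502 * 26 / 11988 = 1.09 mm

1.09 mm


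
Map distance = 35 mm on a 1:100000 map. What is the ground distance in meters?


ground = 35 mm * 100000 / 1000 = 3500.0 m

3500.0 m


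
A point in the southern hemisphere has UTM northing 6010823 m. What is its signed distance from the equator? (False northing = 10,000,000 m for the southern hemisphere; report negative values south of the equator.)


For southern: actual = 6010823 - 10000000 = -3989177 m

-3989177 m


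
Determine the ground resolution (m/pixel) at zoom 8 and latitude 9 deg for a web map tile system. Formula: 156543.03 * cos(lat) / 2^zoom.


res = 156543.03 * cos(9) / 2^8 = 156543.03 * 0.98768834 / 256 = 603.97 m/pixel

603.97 m/pixel


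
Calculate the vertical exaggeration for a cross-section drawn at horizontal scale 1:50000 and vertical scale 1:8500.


VE = horizontal_scale / vertical_scale = 50000 / 8500 ≈ 5.9

5.9x


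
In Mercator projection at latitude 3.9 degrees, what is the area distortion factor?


area_distortion = 1/cos^2(3.9) = 1.005

1.005


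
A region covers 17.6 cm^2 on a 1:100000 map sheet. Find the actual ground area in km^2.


ground_area = 17.6 * (100000/100)^2 = 17600000.0 m^2 = 17.6 km^2

17.6 km^2


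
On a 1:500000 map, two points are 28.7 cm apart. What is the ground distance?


ground = 28.7 cm * 500000 / 100 = 143500.0 m = 143.5 km

143.5 km


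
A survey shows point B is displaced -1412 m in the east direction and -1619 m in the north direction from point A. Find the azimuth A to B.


az = atan2(-1412, -1619) = -138.9 deg
adjusted to 0-360: 221.1 degrees

221.1 degrees


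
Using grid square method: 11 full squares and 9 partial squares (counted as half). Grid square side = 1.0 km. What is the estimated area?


effective squares = 11 + 9 * 0.5 = 15.5
area = 15.5 * 1.0 = 15.5 km^2

15.5 km^2


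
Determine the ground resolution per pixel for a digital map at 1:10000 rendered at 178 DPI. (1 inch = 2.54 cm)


pixel_cm = 2.54 / 178 ≈ 0.01427 cm
ground = pixel_cm * 10000 / 100 = 2.54 * 10000 / (178 * 100) = 25400 / 17800 ≈ 1.43 m

1.43 m


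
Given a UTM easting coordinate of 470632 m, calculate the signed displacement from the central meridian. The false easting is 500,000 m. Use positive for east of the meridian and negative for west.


displacement = 470632 - 500000 = -29368 m

-29368 m


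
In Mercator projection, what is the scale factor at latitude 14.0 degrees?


SF = 1 / cos(14.0) = 1 / 0.970296 = 1.031

1.031


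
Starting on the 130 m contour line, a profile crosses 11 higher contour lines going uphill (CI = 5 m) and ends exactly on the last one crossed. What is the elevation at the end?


elevation = 130 + 11 * 5 = 185 m

185 m


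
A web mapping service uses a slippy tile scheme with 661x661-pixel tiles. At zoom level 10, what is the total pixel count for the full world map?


tiles per axis = 2^10 = 1024
total tiles = 1024^2 = 1048576
pixels per axis = 1024 * 661 = 676864
total pixels = 676864^2 = 458144874496

458144874496 pixels


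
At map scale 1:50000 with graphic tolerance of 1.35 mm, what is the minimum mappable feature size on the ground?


ground = 1.35 mm * 50000 / 1000 = 67.5 m

67.5 m


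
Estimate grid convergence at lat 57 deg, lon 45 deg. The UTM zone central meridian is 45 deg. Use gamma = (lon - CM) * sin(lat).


gamma = (45 - 45) * sin(57) = 0 * 0.838671 = 0.0 degrees

0.0 degrees


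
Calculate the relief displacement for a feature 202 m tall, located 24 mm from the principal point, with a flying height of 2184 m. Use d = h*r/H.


d = h * r / H = 202 * 24 / 2184 = 2.22 mm

2.22 mm


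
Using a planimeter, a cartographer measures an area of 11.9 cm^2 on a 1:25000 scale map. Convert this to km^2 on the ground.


ground_area = 11.9 * (25000/100)^2 = 743750.0 m^2 = 0.74375 km^2 ≈ 0.744 km^2

0.744 km^2


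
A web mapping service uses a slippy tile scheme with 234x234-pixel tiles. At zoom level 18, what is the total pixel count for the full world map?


tiles per axis = 2^18 = 262144
total tiles = 262144^2 = 68719476736
pixels per axis = 262144 * 234 = 61341696
total pixels = 61341696^2 = 3762803668156416

3762803668156416 pixels


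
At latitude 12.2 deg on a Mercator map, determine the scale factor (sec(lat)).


SF = 1 / cos(12.2) = 1 / 0.977416 = 1.023

1.023


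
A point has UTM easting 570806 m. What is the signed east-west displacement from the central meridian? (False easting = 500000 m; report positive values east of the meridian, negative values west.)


displacement = 570806 - 500000 = 70806 m

70806 m


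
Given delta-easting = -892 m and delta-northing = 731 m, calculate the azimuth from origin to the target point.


az = atan2(-892, 731) = -50.7 deg
adjusted to 0-360: 309.3 degrees

309.3 degrees


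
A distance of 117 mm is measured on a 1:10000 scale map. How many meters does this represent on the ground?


ground = 117 mm * 10000 / 1000 = 1170.0 m

1170.0 m


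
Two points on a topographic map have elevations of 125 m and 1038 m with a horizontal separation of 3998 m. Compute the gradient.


gradient = (1038 - 125) / 3998 = 913 / 3998 = 0.2284

0.2284


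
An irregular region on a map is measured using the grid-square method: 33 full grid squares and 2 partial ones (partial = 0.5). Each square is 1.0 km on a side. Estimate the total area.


effective squares = 33 + 2 * 0.5 = 34.0
area = 34.0 * 1.0 = 34.0 km^2

34.0 km^2


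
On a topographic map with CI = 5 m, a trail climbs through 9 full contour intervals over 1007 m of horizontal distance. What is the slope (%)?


elevation change = 9 * 5 = 45 m
slope = 45 / 1007 * 100 = 4.5%

4.5%


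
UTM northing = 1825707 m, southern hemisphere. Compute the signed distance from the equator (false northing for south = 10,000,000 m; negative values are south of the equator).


For southern: actual = 1825707 - 10000000 = -8174293 m

-8174293 m


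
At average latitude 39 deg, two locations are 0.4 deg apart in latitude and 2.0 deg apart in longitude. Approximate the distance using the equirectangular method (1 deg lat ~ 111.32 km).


dlat_km = 0.4 * 111.32 = 44.528
dlon_km = 2.0 * 111.32 * cos(39) ≈ 173.024
dist = sqrt(44.528^2 + 173.024^2) ≈ 178.7 km

178.7 km


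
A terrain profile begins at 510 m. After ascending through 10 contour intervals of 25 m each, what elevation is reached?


elevation = 510 + 10 * 25 = 760 m

760 m


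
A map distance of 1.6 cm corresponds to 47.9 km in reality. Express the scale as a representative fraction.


ground = 47.9 km = 4790000 cm; RF denominator = ground / map = 4790000 / 1.6 = 2993750; RF = 1:2993750

1:2993750


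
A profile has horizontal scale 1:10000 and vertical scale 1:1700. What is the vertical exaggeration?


VE = horizontal_scale / vertical_scale = 10000 / 1700 ≈ 5.9

5.9x


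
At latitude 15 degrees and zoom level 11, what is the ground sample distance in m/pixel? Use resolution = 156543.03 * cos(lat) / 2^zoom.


res = 156543.03 * cos(15) / 2^11 = 156543.03 * 0.96592583 / 2048 = 73.83 m/pixel

73.83 m/pixel


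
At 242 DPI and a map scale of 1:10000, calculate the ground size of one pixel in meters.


pixel_cm = 2.54 / 242 ≈ 0.010496 cm
ground = pixel_cm * 10000 / 100 = 2.54 * 10000 / (242 * 100) = 25400 / 24200 ≈ 1.05 m

1.05 m


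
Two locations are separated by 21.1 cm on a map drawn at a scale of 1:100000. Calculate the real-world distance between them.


ground = 21.1 cm * 100000 / 100 = 21100.0 m = 21.1 km

21.1 km


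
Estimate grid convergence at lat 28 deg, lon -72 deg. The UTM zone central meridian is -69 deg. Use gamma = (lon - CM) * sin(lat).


gamma = (-72 - -69) * sin(28) = -3 * 0.469472 = -1.408 degrees

-1.408 degrees


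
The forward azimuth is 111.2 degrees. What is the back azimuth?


back azimuth = (111.2 + 180) mod 360 = 291.2 degrees

291.2 degrees


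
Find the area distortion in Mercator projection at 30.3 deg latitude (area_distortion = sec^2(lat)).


area_distortion = 1/cos^2(30.3) = 1.341

1.341


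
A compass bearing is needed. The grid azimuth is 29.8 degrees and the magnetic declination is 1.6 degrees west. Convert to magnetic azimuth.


magnetic azimuth = grid azimuth - declination (east +ve)
mag_az = 29.8 - -1.6 = 31.4 degrees

31.4 degrees


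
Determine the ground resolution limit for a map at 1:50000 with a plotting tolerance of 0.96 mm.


ground = 0.96 mm * 50000 / 1000 = 48.0 m

48.0 m


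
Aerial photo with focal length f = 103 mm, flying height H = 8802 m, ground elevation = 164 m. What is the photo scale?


scale = f / (H - h) = 103 mm / 8638 m = 103 / 8638000 = 1:83864

1:83864


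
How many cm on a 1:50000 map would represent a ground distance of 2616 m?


map_cm = 2616 * 100 / 50000 = 5.232 cm ≈ 5.23 cm

5.23 cm


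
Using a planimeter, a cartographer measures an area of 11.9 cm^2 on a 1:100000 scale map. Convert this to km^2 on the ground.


ground_area = 11.9 * (100000/100)^2 = 11900000.0 m^2 = 11.9 km^2

11.9 km^2


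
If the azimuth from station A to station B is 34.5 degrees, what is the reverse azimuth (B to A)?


back azimuth = (34.5 + 180) mod 360 = 214.5 degrees

214.5 degrees


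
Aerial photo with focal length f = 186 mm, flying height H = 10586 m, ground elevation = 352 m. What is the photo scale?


scale = f / (H - h) = 186 mm / 10234 m = 186 / 10234000 = 1:55022

1:55022


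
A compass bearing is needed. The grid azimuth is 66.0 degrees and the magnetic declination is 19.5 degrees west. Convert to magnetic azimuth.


magnetic azimuth = grid azimuth - declination (east +ve)
mag_az = 66.0 - -19.5 = 85.5 degrees

85.5 degrees


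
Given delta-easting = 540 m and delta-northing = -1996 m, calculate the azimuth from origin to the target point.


az = atan2(540, -1996) = 164.9 deg
adjusted to 0-360: 164.9 degrees

164.9 degrees


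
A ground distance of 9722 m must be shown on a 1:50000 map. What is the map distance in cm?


map_cm = 9722 * 100 / 50000 = 19.444 cm ≈ 19.44 cm

19.44 cm


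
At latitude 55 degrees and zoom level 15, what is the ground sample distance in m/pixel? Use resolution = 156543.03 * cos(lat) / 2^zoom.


res = 156543.03 * cos(55) / 2^15 = 156543.03 * 0.57357644 / 32768 = 2.74 m/pixel

2.74 m/pixel


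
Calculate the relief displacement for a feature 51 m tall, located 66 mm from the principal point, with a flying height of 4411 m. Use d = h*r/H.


d = h * r / H = 51 * 66 / 4411 = 0.76 mm

0.76 mm


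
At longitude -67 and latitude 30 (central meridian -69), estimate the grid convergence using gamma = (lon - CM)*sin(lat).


gamma = (-67 - -69) * sin(30) = 2 * 0.5 = 1.0 degrees

1.0 degrees


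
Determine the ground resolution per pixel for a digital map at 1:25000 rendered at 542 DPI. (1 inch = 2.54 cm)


pixel_cm = 2.54 / 542 ≈ 0.004686 cm
ground = pixel_cm * 25000 / 100 = 2.54 * 25000 / (542 * 100) = 63500 / 54200 ≈ 1.17 m

1.17 m


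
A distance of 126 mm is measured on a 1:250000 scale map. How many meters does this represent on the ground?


ground = 126 mm * 250000 / 1000 = 31500.0 m

31500.0 m


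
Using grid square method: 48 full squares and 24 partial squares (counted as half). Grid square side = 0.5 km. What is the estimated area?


effective squares = 48 + 24 * 0.5 = 60.0
area = 60.0 * 0.25 = 15.0 km^2

15.0 km^2


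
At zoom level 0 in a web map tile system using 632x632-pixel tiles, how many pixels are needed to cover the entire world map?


tiles per axis = 2^0 = 1
total tiles = 1^2 = 1
pixels per axis = 1 * 632 = 632
total pixels = 632^2 = 399424

399424 pixels


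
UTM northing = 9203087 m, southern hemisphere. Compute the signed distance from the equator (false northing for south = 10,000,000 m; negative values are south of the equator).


For southern: actual = 9203087 - 10000000 = -796913 m

-796913 m


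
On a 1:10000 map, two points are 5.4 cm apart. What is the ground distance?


ground = 5.4 cm * 10000 / 100 = 540.0 m

540.0 m


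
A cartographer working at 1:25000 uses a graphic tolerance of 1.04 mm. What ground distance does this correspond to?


ground = 1.04 mm * 25000 / 1000 = 26.0 m

26.0 m


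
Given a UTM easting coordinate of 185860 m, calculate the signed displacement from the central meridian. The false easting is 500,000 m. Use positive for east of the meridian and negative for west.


displacement = 185860 - 500000 = -314140 m

-314140 m


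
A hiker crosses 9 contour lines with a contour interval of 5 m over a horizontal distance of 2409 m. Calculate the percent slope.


elevation change = 9 * 5 = 45 m
slope = 45 / 2409 * 100 = 1.9%

1.9%


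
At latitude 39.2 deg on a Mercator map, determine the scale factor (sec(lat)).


SF = 1 / cos(39.2) = 1 / 0.774944 = 1.29

1.29


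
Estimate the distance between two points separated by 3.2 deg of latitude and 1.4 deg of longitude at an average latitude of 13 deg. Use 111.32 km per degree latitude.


dlat_km = 3.2 * 111.32 = 356.224
dlon_km = 1.4 * 111.32 * cos(13) ≈ 151.854
dist = sqrt(356.224^2 + 151.854^2) ≈ 387.2 km

387.2 km


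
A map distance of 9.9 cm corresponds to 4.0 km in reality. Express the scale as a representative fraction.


ground = 4.0 km = 400000 cm; RF denominator = ground / map = 400000 / 9.9 ≈ 40404; RF = 1:40404

1:40404


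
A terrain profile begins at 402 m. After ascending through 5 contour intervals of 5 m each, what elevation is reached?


elevation = 402 + 5 * 5 = 427 m

427 m


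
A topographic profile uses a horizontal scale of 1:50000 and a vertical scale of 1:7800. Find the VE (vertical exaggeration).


VE = horizontal_scale / vertical_scale = 50000 / 7800 ≈ 6.4

6.4x


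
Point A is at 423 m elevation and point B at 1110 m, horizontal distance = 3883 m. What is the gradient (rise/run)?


gradient = (1110 - 423) / 3883 = 687 / 3883 = 0.1769

0.1769


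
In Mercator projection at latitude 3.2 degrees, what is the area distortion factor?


area_distortion = 1/cos^2(3.2) = 1.003

1.003


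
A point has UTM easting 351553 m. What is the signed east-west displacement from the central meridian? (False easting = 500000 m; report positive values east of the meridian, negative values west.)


displacement = 351553 - 500000 = -148447 m

-148447 m


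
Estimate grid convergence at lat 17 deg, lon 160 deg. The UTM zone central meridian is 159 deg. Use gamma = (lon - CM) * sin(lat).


gamma = (160 - 159) * sin(17) = 1 * 0.292372 = 0.292 degrees

0.292 degrees


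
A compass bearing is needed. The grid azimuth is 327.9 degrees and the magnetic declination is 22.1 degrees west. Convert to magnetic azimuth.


magnetic azimuth = grid azimuth - declination (east +ve)
mag_az = 327.9 - -22.1 = 350.0 degrees

350.0 degrees


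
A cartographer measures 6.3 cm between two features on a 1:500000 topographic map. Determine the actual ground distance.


ground = 6.3 cm * 500000 / 100 = 31500.0 m = 31.5 km

31.5 km


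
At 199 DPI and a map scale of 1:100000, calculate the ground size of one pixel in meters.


pixel_cm = 2.54 / 199 ≈ 0.012764 cm
ground = pixel_cm * 100000 / 100 = 2.54 * 100000 / (199 * 100) = 254000 / 19900 ≈ 12.76 m

12.76 m


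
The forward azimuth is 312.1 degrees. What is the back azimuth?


back azimuth = (312.1 + 180) mod 360 = 132.1 degrees

132.1 degrees


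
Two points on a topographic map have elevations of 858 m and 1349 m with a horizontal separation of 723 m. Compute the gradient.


gradient = (1349 - 858) / 723 = 491 / 723 = 0.6791

0.6791


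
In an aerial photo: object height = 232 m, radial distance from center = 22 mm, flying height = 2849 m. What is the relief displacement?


d = h * r / H = 232 * 22 / 2849 = 1.79 mm

1.79 mm


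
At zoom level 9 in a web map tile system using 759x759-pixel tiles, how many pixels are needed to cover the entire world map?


tiles per axis = 2^9 = 512
total tiles = 512^2 = 262144
pixels per axis = 512 * 759 = 388608
total pixels = 388608^2 = 151016177664

151016177664 pixels


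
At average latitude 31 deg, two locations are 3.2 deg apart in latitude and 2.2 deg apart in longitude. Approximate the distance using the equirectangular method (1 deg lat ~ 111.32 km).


dlat_km = 3.2 * 111.32 = 356.224
dlon_km = 2.2 * 111.32 * cos(31) ≈ 209.924
dist = sqrt(356.224^2 + 209.924^2) ≈ 413.5 km

413.5 km


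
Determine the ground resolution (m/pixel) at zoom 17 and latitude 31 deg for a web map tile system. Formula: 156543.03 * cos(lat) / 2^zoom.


res = 156543.03 * cos(31) / 2^17 = 156543.03 * 0.8571673 / 131072 = 1.02 m/pixel

1.02 m/pixel


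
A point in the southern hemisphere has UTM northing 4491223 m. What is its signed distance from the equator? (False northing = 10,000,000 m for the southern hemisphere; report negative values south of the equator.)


For southern: actual = 4491223 - 10000000 = -5508777 m

-5508777 m


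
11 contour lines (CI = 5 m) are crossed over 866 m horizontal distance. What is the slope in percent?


elevation change = 11 * 5 = 55 m
slope = 55 / 866 * 100 = 6.4%

6.4%


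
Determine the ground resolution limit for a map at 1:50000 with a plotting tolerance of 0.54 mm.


ground = 0.54 mm * 50000 / 1000 = 27.0 m

27.0 m


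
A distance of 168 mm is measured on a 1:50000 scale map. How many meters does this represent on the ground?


ground = 168 mm * 50000 / 1000 = 8400.0 m

8400.0 m


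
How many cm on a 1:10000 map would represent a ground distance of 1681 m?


map_cm = 1681 * 100 / 10000 = 16.81 cm

16.81 cm


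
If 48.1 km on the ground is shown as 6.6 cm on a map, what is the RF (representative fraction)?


ground = 48.1 km = 4810000 cm; RF denominator = ground / map = 4810000 / 6.6 ≈ 728788; RF = 1:728788

1:728788


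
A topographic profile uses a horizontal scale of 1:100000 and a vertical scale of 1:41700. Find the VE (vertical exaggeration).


VE = horizontal_scale / vertical_scale = 100000 / 41700 ≈ 2.4

2.4x


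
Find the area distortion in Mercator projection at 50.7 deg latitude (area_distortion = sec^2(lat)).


area_distortion = 1/cos^2(50.7) = 2.493

2.493


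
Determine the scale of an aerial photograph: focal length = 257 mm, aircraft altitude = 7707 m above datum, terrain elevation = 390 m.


scale = f / (H - h) = 257 mm / 7317 m = 257 / 7317000 = 1:28471

1:28471


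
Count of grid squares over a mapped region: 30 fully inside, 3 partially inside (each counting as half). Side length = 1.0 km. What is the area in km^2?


effective squares = 30 + 3 * 0.5 = 31.5
area = 31.5 * 1.0 = 31.5 km^2

31.5 km^2


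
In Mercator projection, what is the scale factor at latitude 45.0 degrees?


SF = 1 / cos(45.0) = 1 / 0.707107 = 1.414

1.414


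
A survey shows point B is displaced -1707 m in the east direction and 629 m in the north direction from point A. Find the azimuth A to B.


az = atan2(-1707, 629) = -69.8 deg
adjusted to 0-360: 290.2 degrees

290.2 degrees


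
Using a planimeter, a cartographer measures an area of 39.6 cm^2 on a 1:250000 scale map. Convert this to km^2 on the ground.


ground_area = 39.6 * (250000/100)^2 = 247500000.0 m^2 = 247.5 km^2

247.5 km^2


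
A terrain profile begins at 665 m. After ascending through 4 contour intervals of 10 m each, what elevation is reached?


elevation = 665 + 4 * 10 = 705 m

705 m


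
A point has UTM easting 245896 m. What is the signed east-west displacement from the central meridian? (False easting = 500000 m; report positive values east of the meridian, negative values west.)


displacement = 245896 - 500000 = -254104 m

-254104 m


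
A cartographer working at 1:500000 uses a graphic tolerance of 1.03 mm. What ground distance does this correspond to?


ground = 1.03 mm * 500000 / 1000 = 515.0 m

515.0 m


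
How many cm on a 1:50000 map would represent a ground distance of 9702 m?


map_cm = 9702 * 100 / 50000 = 19.404 cm ≈ 19.4 cm

19.4 cm


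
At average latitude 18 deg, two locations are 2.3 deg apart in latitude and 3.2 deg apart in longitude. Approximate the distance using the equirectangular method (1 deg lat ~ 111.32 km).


dlat_km = 2.3 * 111.32 = 256.036
dlon_km = 3.2 * 111.32 * cos(18) ≈ 338.789
dist = sqrt(256.036^2 + 338.789^2) ≈ 424.7 km

424.7 km


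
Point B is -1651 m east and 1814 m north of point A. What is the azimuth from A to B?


az = atan2(-1651, 1814) = -42.3 deg
adjusted to 0-360: 317.7 degrees

317.7 degrees


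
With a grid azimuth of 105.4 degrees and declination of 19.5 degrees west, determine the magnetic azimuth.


magnetic azimuth = grid azimuth - declination (east +ve)
mag_az = 105.4 - -19.5 = 124.9 degrees

124.9 degrees


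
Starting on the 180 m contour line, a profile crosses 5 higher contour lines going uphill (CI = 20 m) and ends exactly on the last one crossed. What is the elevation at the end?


elevation = 180 + 5 * 20 = 280 m

280 m


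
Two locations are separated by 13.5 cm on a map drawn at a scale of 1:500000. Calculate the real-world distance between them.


ground = 13.5 cm * 500000 / 100 = 67500.0 m = 67.5 km

67.5 km


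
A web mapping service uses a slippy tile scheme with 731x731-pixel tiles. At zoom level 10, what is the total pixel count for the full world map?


tiles per axis = 2^10 = 1024
total tiles = 1024^2 = 1048576
pixels per axis = 1024 * 731 = 748544
total pixels = 748544^2 = 560318119936

560318119936 pixels


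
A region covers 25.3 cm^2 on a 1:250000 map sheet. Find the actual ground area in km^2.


ground_area = 25.3 * (250000/100)^2 = 158125000.0 m^2 = 158.125 km^2

158.125 km^2


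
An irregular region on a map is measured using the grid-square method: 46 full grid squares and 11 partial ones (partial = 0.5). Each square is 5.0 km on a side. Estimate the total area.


effective squares = 46 + 11 * 0.5 = 51.5
area = 51.5 * 25.0 = 1287.5 km^2

1287.5 km^2


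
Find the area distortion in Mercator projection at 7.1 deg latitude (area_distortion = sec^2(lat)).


area_distortion = 1/cos^2(7.1) = 1.016

1.016


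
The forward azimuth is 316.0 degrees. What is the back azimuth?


back azimuth = (316.0 + 180) mod 360 = 136.0 degrees

136.0 degrees


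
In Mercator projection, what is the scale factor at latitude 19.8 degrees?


SF = 1 / cos(19.8) = 1 / 0.940881 = 1.063

1.063


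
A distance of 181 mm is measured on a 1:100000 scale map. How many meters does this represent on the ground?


ground = 181 mm * 100000 / 1000 = 18100.0 m

18100.0 m


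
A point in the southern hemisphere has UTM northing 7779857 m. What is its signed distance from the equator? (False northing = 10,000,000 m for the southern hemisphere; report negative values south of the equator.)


For southern: actual = 7779857 - 10000000 = -2220143 m

-2220143 m


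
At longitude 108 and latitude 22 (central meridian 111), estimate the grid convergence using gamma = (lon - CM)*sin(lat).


gamma = (108 - 111) * sin(22) = -3 * 0.374607 = -1.124 degrees

-1.124 degrees


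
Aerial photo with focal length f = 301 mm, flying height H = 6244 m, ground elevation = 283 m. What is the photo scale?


scale = f / (H - h) = 301 mm / 5961 m = 301 / 5961000 = 1:19804

1:19804


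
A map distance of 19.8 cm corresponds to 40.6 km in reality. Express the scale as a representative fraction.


ground = 40.6 km = 4060000 cm; RF denominator = ground / map = 4060000 / 19.8 ≈ 205051; RF = 1:205051

1:205051


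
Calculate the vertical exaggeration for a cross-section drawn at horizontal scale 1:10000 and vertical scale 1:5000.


VE = horizontal_scale / vertical_scale = 10000 / 5000 = 2.0

2.0x


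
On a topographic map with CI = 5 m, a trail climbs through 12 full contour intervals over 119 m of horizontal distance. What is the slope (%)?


elevation change = 12 * 5 = 60 m
slope = 60 / 119 * 100 = 50.4%

50.4%


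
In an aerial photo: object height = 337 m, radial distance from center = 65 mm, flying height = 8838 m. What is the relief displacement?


d = h * r / H = 337 * 65 / 8838 = 2.48 mm

2.48 mm


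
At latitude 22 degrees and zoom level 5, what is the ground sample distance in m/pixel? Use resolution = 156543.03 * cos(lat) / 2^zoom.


res = 156543.03 * cos(22) / 2^5 = 156543.03 * 0.92718385 / 32 = 4535.76 m/pixel

4535.76 m/pixel


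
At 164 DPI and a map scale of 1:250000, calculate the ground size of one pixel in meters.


pixel_cm = 2.54 / 164 ≈ 0.015488 cm
ground = pixel_cm * 250000 / 100 = 2.54 * 250000 / (164 * 100) = 635000 / 16400 ≈ 38.72 m

38.72 m


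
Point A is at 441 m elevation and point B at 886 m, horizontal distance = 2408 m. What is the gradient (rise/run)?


gradient = (886 - 441) / 2408 = 445 / 2408 = 0.1848

0.1848


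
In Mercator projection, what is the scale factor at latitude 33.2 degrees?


SF = 1 / cos(33.2) = 1 / 0.836764 = 1.195

1.195


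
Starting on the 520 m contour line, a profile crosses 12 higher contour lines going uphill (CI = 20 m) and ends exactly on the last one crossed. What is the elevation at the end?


elevation = 520 + 12 * 20 = 760 m

760 m


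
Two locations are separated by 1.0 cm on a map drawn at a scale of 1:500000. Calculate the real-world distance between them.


ground = 1.0 cm * 500000 / 100 = 5000.0 m = 5.0 km

5.0 km


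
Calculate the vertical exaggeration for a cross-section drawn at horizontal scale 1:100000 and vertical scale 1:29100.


VE = horizontal_scale / vertical_scale = 100000 / 29100 ≈ 3.4

3.4x


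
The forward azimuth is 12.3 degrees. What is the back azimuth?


back azimuth = (12.3 + 180) mod 360 = 192.3 degrees

192.3 degrees


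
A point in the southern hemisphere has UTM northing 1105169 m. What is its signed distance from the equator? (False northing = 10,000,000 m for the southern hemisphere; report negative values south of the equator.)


For southern: actual = 1105169 - 10000000 = -8894831 m

-8894831 m


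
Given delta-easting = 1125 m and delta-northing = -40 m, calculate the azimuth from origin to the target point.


az = atan2(1125, -40) = 92.0 deg
adjusted to 0-360: 92.0 degrees

92.0 degrees


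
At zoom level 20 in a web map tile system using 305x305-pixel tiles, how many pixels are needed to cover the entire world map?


tiles per axis = 2^20 = 1048576
total tiles = 1048576^2 = 1099511627776
pixels per axis = 1048576 * 305 = 319815680
total pixels = 319815680^2 = 102282069173862400

102282069173862400 pixels


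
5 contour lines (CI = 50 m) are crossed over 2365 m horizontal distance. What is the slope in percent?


elevation change = 5 * 50 = 250 m
slope = 250 / 2365 * 100 = 10.6%

10.6%


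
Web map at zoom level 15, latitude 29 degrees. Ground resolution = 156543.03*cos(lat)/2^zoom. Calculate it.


res = 156543.03 * cos(29) / 2^15 = 156543.03 * 0.87461971 / 32768 = 4.18 m/pixel

4.18 m/pixel


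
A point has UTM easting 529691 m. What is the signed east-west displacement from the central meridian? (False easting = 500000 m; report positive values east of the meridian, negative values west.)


displacement = 529691 - 500000 = 29691 m

29691 m


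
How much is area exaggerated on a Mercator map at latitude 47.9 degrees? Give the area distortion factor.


area_distortion = 1/cos^2(47.9) = 2.225

2.225


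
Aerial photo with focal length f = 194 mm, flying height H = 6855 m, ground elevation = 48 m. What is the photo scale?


scale = f / (H - h) = 194 mm / 6807 m = 194 / 6807000 = 1:35088

1:35088


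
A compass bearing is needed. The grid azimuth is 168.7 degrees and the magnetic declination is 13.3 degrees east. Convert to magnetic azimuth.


magnetic azimuth = grid azimuth - declination (east +ve)
mag_az = 168.7 - 13.3 = 155.4 degrees

155.4 degrees


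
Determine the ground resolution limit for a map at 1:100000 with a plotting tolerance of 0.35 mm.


ground = 0.35 mm * 100000 / 1000 = 35.0 m

35.0 m


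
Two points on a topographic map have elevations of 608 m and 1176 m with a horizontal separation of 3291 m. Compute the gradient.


gradient = (1176 - 608) / 3291 = 568 / 3291 = 0.1726

0.1726


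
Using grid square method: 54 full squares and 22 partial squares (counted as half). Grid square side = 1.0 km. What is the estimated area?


effective squares = 54 + 22 * 0.5 = 65.0
area = 65.0 * 1.0 = 65.0 km^2

65.0 km^2


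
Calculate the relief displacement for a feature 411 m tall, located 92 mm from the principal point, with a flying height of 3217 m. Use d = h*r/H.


d = h * r / H = 411 * 92 / 3217 = 11.75 mm

11.75 mm


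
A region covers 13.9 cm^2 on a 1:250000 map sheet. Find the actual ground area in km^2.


ground_area = 13.9 * (250000/100)^2 = 86875000.0 m^2 = 86.875 km^2

86.875 km^2


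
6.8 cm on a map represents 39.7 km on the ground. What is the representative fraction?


ground = 39.7 km = 3970000 cm; RF denominator = ground / map = 3970000 / 6.8 ≈ 583824; RF = 1:583824

1:583824


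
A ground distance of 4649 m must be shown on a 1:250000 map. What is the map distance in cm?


map_cm = 4649 * 100 / 250000 = 1.8596 cm ≈ 1.86 cm

1.86 cm


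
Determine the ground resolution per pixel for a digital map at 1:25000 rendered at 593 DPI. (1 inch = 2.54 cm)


pixel_cm = 2.54 / 593 ≈ 0.004283 cm
ground = pixel_cm * 25000 / 100 = 2.54 * 25000 / (593 * 100) = 63500 / 59300 ≈ 1.07 m

1.07 m


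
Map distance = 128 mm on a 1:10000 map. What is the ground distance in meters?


ground = 128 mm * 10000 / 1000 = 1280.0 m

1280.0 m


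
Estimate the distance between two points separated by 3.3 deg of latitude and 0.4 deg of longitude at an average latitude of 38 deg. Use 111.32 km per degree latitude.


dlat_km = 3.3 * 111.32 = 367.356
dlon_km = 0.4 * 111.32 * cos(38) ≈ 35.089
dist = sqrt(367.356^2 + 35.089^2) ≈ 369.0 km

369.0 km


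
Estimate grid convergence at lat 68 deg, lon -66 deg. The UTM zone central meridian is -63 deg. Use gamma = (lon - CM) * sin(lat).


gamma = (-66 - -63) * sin(68) = -3 * 0.927184 = -2.782 degrees

-2.782 degrees


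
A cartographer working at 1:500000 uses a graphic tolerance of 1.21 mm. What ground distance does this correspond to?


ground = 1.21 mm * 500000 / 1000 = 605.0 m

605.0 m


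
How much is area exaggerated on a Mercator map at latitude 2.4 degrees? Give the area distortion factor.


area_distortion = 1/cos^2(2.4) = 1.002

1.002


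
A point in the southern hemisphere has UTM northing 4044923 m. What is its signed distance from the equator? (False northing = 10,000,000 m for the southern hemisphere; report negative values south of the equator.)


For southern: actual = 4044923 - 10000000 = -5955077 m

-5955077 m


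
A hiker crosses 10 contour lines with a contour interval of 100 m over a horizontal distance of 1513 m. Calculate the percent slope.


elevation change = 10 * 100 = 1000 m
slope = 1000 / 1513 * 100 = 66.1%

66.1%


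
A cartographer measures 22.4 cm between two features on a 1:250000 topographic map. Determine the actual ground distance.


ground = 22.4 cm * 250000 / 100 = 56000.0 m = 56.0 km

56.0 km


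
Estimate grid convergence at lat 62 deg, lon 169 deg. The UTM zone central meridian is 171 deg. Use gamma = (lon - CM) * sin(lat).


gamma = (169 - 171) * sin(62) = -2 * 0.882948 = -1.766 degrees

-1.766 degrees


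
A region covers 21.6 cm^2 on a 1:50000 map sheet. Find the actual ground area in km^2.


ground_area = 21.6 * (50000/100)^2 = 5400000.0 m^2 = 5.4 km^2

5.4 km^2


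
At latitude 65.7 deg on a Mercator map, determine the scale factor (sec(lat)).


SF = 1 / cos(65.7) = 1 / 0.411514 = 2.43

2.43


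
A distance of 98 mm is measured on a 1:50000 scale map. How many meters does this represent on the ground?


ground = 98 mm * 50000 / 1000 = 4900.0 m

4900.0 m


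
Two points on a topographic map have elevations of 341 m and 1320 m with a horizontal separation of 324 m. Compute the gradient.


gradient = (1320 - 341) / 324 = 979 / 324 = 3.0216

3.0216


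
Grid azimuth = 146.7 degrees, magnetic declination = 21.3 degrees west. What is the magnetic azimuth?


magnetic azimuth = grid azimuth - declination (east +ve)
mag_az = 146.7 - -21.3 = 168.0 degrees

168.0 degrees
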